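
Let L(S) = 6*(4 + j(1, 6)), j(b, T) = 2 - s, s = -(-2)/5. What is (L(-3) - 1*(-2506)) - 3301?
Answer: -3807/5 ≈ -761.40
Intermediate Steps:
s = 2/5 (s = -(-2)/5 = -1*(-2/5) = 2/5 ≈ 0.40000)
j(b, T) = 8/5 (j(b, T) = 2 - 1*2/5 = 2 - 2/5 = 8/5)
L(S) = 168/5 (L(S) = 6*(4 + 8/5) = 6*(28/5) = 168/5)
(L(-3) - 1*(-2506)) - 3301 = (168/5 - 1*(-2506)) - 3301 = (168/5 + 2506) - 3301 = 12698/5 - 3301 = -3807/5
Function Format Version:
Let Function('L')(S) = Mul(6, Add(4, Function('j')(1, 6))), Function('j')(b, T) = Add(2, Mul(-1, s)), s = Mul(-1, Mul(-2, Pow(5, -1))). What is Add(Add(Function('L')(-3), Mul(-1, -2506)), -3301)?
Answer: Rational(-3807, 5) ≈ -761.40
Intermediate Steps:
s = Rational(2, 5) (s = Mul(-1, Mul(-2, Rational(1, 5))) = Mul(-1, Rational(-2, 5)) = Rational(2, 5) ≈ 0.40000)
Function('j')(b, T) = Rational(8, 5) (Function('j')(b, T) = Add(2, Mul(-1, Rational(2, 5))) = Add(2, Rational(-2, 5)) = Rational(8, 5))
Function('L')(S) = Rational(168, 5) (Function('L')(S) = Mul(6, Add(4, Rational(8, 5))) = Mul(6, Rational(28, 5)) = Rational(168, 5))
Add(Add(Function('L')(-3), Mul(-1, -2506)), -3301) = Add(Add(Rational(168, 5), Mul(-1, -2506)), -3301) = Add(Add(Rational(168, 5), 2506), -3301) = Add(Rational(12698, 5), -3301) = Rational(-3807, 5)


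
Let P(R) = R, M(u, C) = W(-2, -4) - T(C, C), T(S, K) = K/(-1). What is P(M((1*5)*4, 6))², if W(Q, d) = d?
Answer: 4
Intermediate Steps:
T(S, K) = -K (T(S, K) = K*(-1) = -K)
M(u, C) = -4 + C (M(u, C) = -4 - (-1)*C = -4 + C)
P(M((1*5)*4, 6))² = (-4 + 6)² = 2² = 4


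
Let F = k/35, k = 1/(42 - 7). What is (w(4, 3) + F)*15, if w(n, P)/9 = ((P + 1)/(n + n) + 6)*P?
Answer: 1289931/490 ≈ 2632.5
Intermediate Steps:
k = 1/35 ≈ 0.028571
w(n, P) = 9*P*(6 + (1 + P)/(2*n)) (w(n, P) = 9*(((P + 1)/(n + n) + 6)*P) = 9*(((1 + P)/((2*n)) + 6)*P) = 9*(((1 + P)*(1/(2*n)) + 6)*P) = 9*(((1 + P)/(2*n) + 6)*P) = 9*((6 + (1 + P)/(2*n))*P) = 9*(P*(6 + (1 + P)/(2*n))) = 9*P*(6 + (1 + P)/(2*n)))
F = 1/1225 (F = (1/35)/35 = (1/35)*(1/35) = 1/1225 ≈ 0.00081633)
(w(4, 3) + F)*15 = ((9/2)*3*(1 + 3 + 12*4)/4 + 1/1225)*15 = ((9/2)*3*(¼)*(1 + 3 + 48) + 1/1225)*15 = ((9/2)*3*(¼)*52 + 1/1225)*15 = (351/2 + 1/1225)*15 = (429977/2450)*15 = 1289931/490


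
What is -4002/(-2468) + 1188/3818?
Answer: 4552905/2355706 ≈ 1.9327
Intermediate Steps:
-4002/(-2468) + 1188/3818 = -4002*(-1/2468) + 1188*(1/3818) = 2001/1234 + 594/1909 = 4552905/2355706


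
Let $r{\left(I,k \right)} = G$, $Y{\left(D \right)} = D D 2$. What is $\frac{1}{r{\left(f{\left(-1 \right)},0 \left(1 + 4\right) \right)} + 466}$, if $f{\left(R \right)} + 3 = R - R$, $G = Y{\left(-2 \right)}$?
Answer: $\frac{1}{474} \approx 0.0021097$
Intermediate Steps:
$Y{\left(D \right)} = 2 D^{2}$ ($Y{\left(D \right)} = D^{2} \cdot 2 = 2 D^{2}$)
$G = 8$ ($G = 2 \left(-2\right)^{2} = 2 \cdot 4 = 8$)
$f{\left(R \right)} = -3$ ($f{\left(R \right)} = -3 + \left(R - R\right) = -3 + 0 = -3$)
$r{\left(I,k \right)} = 8$
$\frac{1}{r{\left(f{\left(-1 \right)},0 \left(1 + 4\right) \right)} + 466} = \frac{1}{8 + 466} = \frac{1}{474}$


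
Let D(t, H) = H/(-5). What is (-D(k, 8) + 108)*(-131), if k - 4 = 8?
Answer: -71788/5 ≈ -14358.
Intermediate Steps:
k = 12 (k = 4 + 8 = 12)
D(t, H) = -H/5
(-D(k, 8) + 108)*(-131) = (-(-1)*8/5 + 108)*(-131) = (-1*(-8/5) + 108)*(-131) = (8/5 + 108)*(-131) = (548/5)*(-131) = -71788/5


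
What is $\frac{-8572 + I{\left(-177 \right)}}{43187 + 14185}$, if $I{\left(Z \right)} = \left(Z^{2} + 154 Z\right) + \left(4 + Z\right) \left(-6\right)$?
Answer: $- \frac{3463}{57372} \approx -0.06036$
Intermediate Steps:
$I{\left(Z \right)} = -24 + Z^{2} + 148 Z$ ($I{\left(Z \right)} = \left(Z^{2} + 154 Z\right) - \left(24 + 6 Z\right) = -24 + Z^{2} + 148 Z$)
$\frac{-8572 + I{\left(-177 \right)}}{43187 + 14185} = \frac{-8572 + \left(-24 + \left(-177\right)^{2} + 148 \left(-177\right)\right)}{43187 + 14185} = \frac{-8572 - -5109}{57372} = \left(-8572 + 5109\right) \frac{1}{57372} = \left(-3463\right) \frac{1}{57372} = - \frac{3463}{57372}$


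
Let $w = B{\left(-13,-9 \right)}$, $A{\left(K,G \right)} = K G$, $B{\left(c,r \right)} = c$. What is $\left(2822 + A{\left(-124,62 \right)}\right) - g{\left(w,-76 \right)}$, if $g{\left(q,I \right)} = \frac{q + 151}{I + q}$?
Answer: $- \frac{432936}{89} \approx -4864.5$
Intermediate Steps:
$A{\left(K,G \right)} = G K$
$w = -13$
$g{\left(q,I \right)} = \frac{151 + q}{I + q}$
$\left(2822 + A{\left(-124,62 \right)}\right) - g{\left(w,-76 \right)} = \left(2822 + 62 \left(-124\right)\right) - \frac{151 - 13}{-76 - 13} = \left(2822 - 7688\right) - \frac{1}{-89} \cdot 138 = -4866 - \left(- \frac{1}{89}\right) 138 = -4866 - - \frac{138}{89} = -4866 + \frac{138}{89} = - \frac{432936}{89}$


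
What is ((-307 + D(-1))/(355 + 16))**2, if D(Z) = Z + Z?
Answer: 95481/137641 ≈ 0.69370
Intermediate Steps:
D(Z) = 2*Z
((-307 + D(-1))/(355 + 16))**2 = ((-307 + 2*(-1))/(355 + 16))**2 = ((-307 - 2)/371)**2 = (-309*1/371)**2 = (-309/371)**2 = 95481/137641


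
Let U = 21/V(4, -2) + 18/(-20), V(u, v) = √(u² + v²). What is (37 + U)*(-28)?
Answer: -5054/5 - 294*√5/5 ≈ -1142.3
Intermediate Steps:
U = -9/10 + 21*√5/10 (U = 21/(√(4² + (-2)²)) + 18/(-20) = 21/(√(16 + 4)) + 18*(-1/20) = 21/(√20) - 9/10 = 21/((2*√5)) - 9/10 = 21*(√5/10) - 9/10 = 21*√5/10 - 9/10 = -9/10 + 21*√5/10 ≈ 3.7957)
(37 + U)*(-28) = (37 + (-9/10 + 21*√5/10))*(-28) = (361/10 + 21*√5/10)*(-28) = -5054/5 - 294*√5/5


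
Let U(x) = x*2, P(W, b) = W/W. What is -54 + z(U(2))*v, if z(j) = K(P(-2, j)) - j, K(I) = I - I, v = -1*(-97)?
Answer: -442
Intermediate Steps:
P(W, b) = 1
v = 97
K(I) = 0
U(x) = 2*x
z(j) = -j (z(j) = 0 - j = -j)
-54 + z(U(2))*v = -54 - 2*2*97 = -54 - 1*4*97 = -54 - 4*97 = -54 - 388 = -442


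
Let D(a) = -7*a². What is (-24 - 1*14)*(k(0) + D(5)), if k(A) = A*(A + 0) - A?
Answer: 6650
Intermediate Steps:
k(A) = A² - A (k(A) = A*A - A = A² - A)
(-24 - 1*14)*(k(0) + D(5)) = (-24 - 1*14)*(0*(-1 + 0) - 7*5²) = (-24 - 14)*(0*(-1) - 7*25) = -38*(0 - 175) = -38*(-175) = 6650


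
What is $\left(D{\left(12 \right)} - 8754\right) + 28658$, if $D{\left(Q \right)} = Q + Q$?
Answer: $19928$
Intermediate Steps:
$D{\left(Q \right)} = 2 Q$
$\left(D{\left(12 \right)} - 8754\right) + 28658 = \left(2 \cdot 12 - 8754\right) + 28658 = \left(24 - 8754\right) + 28658 = -8730 + 28658 = 19928$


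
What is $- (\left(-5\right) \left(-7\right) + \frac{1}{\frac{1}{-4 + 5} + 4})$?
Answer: $- \frac{176}{5} \approx -35.2$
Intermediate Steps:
$- (\left(-5\right) \left(-7\right) + \frac{1}{\frac{1}{-4 + 5} + 4}) = - (35 + \frac{1}{1^{-1} + 4}) = - (35 + \frac{1}{1 + 4}) = - (35 + \frac{1}{5}) = \left(-1\right) \frac{176}{5} = - \frac{176}{5}$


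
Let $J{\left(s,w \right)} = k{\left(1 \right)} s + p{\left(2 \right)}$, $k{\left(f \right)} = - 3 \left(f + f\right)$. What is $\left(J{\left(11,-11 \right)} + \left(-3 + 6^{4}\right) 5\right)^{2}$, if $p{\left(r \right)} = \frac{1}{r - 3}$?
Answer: $40934404$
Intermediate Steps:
$p{\left(r \right)} = \frac{1}{-3 + r}$
$k{\left(f \right)} = - 6 f$ ($k{\left(f \right)} = - 3 \cdot 2 f = - 6 f$)
$J{\left(s,w \right)} = -1 - 6 s$ ($J{\left(s,w \right)} = \left(-6\right) 1 s + \frac{1}{-3 + 2} = - 6 s + \frac{1}{-1} = - 6 s - 1 = -1 - 6 s$)
$\left(J{\left(11,-11 \right)} + \left(-3 + 6^{4}\right) 5\right)^{2} = \left(\left(-1 - 66\right) + \left(-3 + 6^{4}\right) 5\right)^{2} = \left(\left(-1 - 66\right) + \left(-3 + 1296\right) 5\right)^{2} = \left(-67 + 1293 \cdot 5\right)^{2} = \left(-67 + 6465\right)^{2} = 6398^{2} = 40934404$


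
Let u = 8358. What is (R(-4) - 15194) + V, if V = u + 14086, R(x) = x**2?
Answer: 7266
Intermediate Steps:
V = 22444 (V = 8358 + 14086 = 22444)
(R(-4) - 15194) + V = ((-4)**2 - 15194) + 22444 = (16 - 15194) + 22444 = -15178 + 22444 = 7266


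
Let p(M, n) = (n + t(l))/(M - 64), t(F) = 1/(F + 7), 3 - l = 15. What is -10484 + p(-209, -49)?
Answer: -4770138/455 ≈ -10484.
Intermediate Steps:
l = -12 (l = 3 - 1*15 = 3 - 15 = -12)
t(F) = 1/(7 + F)
p(M, n) = (-1/5 + n)/(-64 + M) (p(M, n) = (n + 1/(7 - 12))/(M - 64) = (n + 1/(-5))/(-64 + M) = (n - 1/5)/(-64 + M) = (-1/5 + n)/(-64 + M))
-10484 + p(-209, -49) = -10484 + (-1/5 - 49)/(-64 - 209) = -10484 - 246/5/(-273) = -10484 - 1/273*(-246/5) = -10484 + 82/455 = -4770138/455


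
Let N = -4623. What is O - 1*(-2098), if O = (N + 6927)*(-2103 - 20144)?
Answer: -51254990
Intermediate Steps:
O = -51257088 (O = (-4623 + 6927)*(-2103 - 20144) = 2304*(-22247) = -51257088)
O - 1*(-2098) = -51257088 - 1*(-2098) = -51257088 + 2098 = -51254990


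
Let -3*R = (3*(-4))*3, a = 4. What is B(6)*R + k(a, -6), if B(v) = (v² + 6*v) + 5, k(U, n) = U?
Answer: 928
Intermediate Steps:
R = 12 (R = -3*(-4)*3/3 = -(-4)*3 = -⅓*(-36) = 12)
B(v) = 5 + v² + 6*v
B(6)*R + k(a, -6) = (5 + 6² + 6*6)*12 + 4 = (5 + 36 + 36)*12 + 4 = 77*12 + 4 = 924 + 4 = 928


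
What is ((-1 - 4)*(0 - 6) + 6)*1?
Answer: 36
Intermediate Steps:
((-1 - 4)*(0 - 6) + 6)*1 = (-5*(-6) + 6)*1 = (30 + 6)*1 = 36*1 = 36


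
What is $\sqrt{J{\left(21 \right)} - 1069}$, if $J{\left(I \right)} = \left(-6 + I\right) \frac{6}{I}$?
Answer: $\frac{i \sqrt{52171}}{7} \approx 32.63 i$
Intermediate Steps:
$J{\left(I \right)} = \frac{6 \left(-6 + I\right)}{I}$
$\sqrt{J{\left(21 \right)} - 1069} = \sqrt{\left(6 - \frac{36}{21}\right) - 1069} = \sqrt{\left(6 - \frac{12}{7}\right) - 1069} = \sqrt{\frac{30}{7} - 1069} = \sqrt{- \frac{7453}{7}} = \frac{i \sqrt{52171}}{7}$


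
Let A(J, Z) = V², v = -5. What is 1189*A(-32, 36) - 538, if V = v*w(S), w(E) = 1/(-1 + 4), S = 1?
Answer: 24883/9 ≈ 2764.8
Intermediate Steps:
w(E) = ⅓ (w(E) = 1/3 = ⅓)
V = -5/3 (V = -5*⅓ = -5/3 ≈ -1.6667)
A(J, Z) = 25/9 (A(J, Z) = (-5/3)² = 25/9)
1189*A(-32, 36) - 538 = 1189*(25/9) - 538 = 29725/9 - 538 = 24883/9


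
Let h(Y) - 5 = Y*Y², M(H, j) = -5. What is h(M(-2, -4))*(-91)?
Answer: 10920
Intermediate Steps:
h(Y) = 5 + Y³ (h(Y) = 5 + Y*Y² = 5 + Y³)
h(M(-2, -4))*(-91) = (5 + (-5)³)*(-91) = (5 - 125)*(-91) = -120*(-91) = 10920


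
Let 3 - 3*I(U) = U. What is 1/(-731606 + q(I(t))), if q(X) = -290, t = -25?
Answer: -1/731896 ≈ -1.3663e-6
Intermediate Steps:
I(U) = 1 - U/3
1/(-731606 + q(I(t))) = 1/(-731606 - 290) = 1/(-731896) = -1/731896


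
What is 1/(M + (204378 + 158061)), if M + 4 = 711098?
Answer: 1/1073533 ≈ 9.3150e-7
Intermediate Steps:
M = 711094 (M = -4 + 711098 = 711094)
1/(M + (204378 + 158061)) = 1/(711094 + (204378 + 158061)) = 1/(711094 + 362439) = 1/1073533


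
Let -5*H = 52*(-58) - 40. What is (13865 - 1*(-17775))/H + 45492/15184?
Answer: 39705193/725036 ≈ 54.763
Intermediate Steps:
H = 3056/5 (H = -(52*(-58) - 40)/5 = -(-3016 - 40)/5 = -⅕*(-3056) = 3056/5 ≈ 611.20)
(13865 - 1*(-17775))/H + 45492/15184 = (13865 - 1*(-17775))/(3056/5) + 45492/15184 = (13865 + 17775)*(5/3056) + 45492*(1/15184) = 31640*(5/3056) + 11373/3796 = 19775/382 + 11373/3796 = 39705193/725036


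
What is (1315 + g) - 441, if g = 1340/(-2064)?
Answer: 450649/516 ≈ 873.35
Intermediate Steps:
g = -335/516 (g = 1340*(-1/2064) = -335/516 ≈ -0.64923)
(1315 + g) - 441 = (1315 - 335/516) - 441 = 678205/516 - 441 = 450649/516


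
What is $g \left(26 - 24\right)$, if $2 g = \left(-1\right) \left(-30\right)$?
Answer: $30$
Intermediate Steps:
$g = 15$ ($g = \frac{\left(-1\right) \left(-30\right)}{2} = \frac{1}{2} \cdot 30 = 15$)
$g \left(26 - 24\right) = 15 \left(26 - 24\right) = 15 \cdot 2 = 30$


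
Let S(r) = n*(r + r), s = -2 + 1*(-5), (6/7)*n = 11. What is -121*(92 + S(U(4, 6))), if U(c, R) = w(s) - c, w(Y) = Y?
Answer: 69091/3 ≈ 23030.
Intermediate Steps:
n = 77/6 (n = (7/6)*11 = 77/6 ≈ 12.833)
s = -7 (s = -2 - 5 = -7)
U(c, R) = -7 - c
S(r) = 77*r/3 (S(r) = 77*(r + r)/6 = 77*(2*r)/6 = 77*r/3)
-121*(92 + S(U(4, 6))) = -121*(92 + 77*(-7 - 1*4)/3) = -121*(92 + 77*(-7 - 4)/3) = -121*(92 + (77/3)*(-11)) = -121*(92 - 847/3) = -121*(-571/3) = 69091/3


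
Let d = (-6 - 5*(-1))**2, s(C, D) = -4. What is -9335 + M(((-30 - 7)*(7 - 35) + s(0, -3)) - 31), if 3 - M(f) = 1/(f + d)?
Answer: -9350665/1002 ≈ -9332.0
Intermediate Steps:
d = 1 (d = (-6 + 5)**2 = (-1)**2 = 1)
M(f) = 3 - 1/(1 + f) (M(f) = 3 - 1/(f + 1) = 3 - 1/(1 + f))
-9335 + M(((-30 - 7)*(7 - 35) + s(0, -3)) - 31) = -9335 + (2 + 3*(((-30 - 7)*(7 - 35) - 4) - 31))/(1 + (((-30 - 7)*(7 - 35) - 4) - 31)) = -9335 + (2 + 3*((-37*(-28) - 4) - 31))/(1 + ((-37*(-28) - 4) - 31)) = -9335 + (2 + 3*((1036 - 4) - 31))/(1 + ((1036 - 4) - 31)) = -9335 + (2 + 3*(1032 - 31))/(1 + (1032 - 31)) = -9335 + (2 + 3*1001)/(1 + 1001) = -9335 + (2 + 3003)/1002 = -9335 + (1/1002)*3005 = -9335 + 3005/1002 = -9350665/1002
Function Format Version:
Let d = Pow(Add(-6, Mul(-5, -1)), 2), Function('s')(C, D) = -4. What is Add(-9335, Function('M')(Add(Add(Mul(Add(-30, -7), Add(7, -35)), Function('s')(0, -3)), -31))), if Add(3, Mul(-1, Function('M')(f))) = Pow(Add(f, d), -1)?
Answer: Rational(-9350665, 1002) ≈ -9332.0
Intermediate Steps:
d = 1 (d = Pow(Add(-6, 5), 2) = Pow(-1, 2) = 1)
Function('M')(f) = Add(3, Mul(-1, Pow(Add(1, f), -1))) (Function('M')(f) = Add(3, Mul(-1, Pow(Add(f, 1), -1))) = Add(3, Mul(-1, Pow(Add(1, f), -1))))
Add(-9335, Function('M')(Add(Add(Mul(Add(-30, -7), Add(7, -35)), Function('s')(0, -3)), -31))) = Add(-9335, Mul(Pow(Add(1, Add(Add(Mul(Add(-30, -7), Add(7, -35)), -4), -31)), -1), Add(2, Mul(3, Add(Add(Mul(Add(-30, -7), Add(7, -35)), -4), -31))))) = Add(-9335, Mul(Pow(Add(1, Add(Add(Mul(-37, -28), -4), -31)), -1), Add(2, Mul(3, Add(Add(Mul(-37, -28), -4), -31))))) = Add(-9335, Mul(Pow(Add(1, Add(Add(1036, -4), -31)), -1), Add(2, Mul(3, Add(Add(1036, -4), -31))))) = Add(-9335, Mul(Pow(Add(1, Add(1032, -31)), -1), Add(2, Mul(3, Add(1032, -31))))) = Add(-9335, Mul(Pow(Add(1, 1001), -1), Add(2, Mul(3, 1001)))) = Add(-9335, Mul(Pow(1002, -1), Add(2, 3003))) = Add(-9335, Mul(Rational(1, 1002), 3005)) = Add(-9335, Rational(3005, 1002)) = Rational(-9350665, 1002)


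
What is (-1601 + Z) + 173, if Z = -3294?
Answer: -4722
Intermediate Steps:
(-1601 + Z) + 173 = (-1601 - 3294) + 173 = -4895 + 173 = -4722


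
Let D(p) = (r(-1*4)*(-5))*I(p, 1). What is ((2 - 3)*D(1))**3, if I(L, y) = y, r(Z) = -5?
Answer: -15625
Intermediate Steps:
D(p) = 25 (D(p) = -5*(-5)*1 = 25*1 = 25)
((2 - 3)*D(1))**3 = ((2 - 3)*25)**3 = (-1*25)**3 = (-25)**3 = -15625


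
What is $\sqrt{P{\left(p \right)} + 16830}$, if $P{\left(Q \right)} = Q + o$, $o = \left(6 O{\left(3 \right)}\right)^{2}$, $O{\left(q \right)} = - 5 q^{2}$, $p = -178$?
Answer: $4 \sqrt{5597} \approx 299.25$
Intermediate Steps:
$o = 72900$ ($o = \left(6 \left(- 5 \cdot 3^{2}\right)\right)^{2} = \left(6 \left(\left(-5\right) 9\right)\right)^{2} = \left(6 \left(-45\right)\right)^{2} = \left(-270\right)^{2} = 72900$)
$P{\left(Q \right)} = 72900 + Q$ ($P{\left(Q \right)} = Q + 72900 = 72900 + Q$)
$\sqrt{P{\left(p \right)} + 16830} = \sqrt{\left(72900 - 178\right) + 16830} = \sqrt{72722 + 16830} = \sqrt{89552} = 4 \sqrt{5597}$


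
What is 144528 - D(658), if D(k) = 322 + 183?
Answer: 144023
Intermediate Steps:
D(k) = 505
144528 - D(658) = 144528 - 1*505 = 144528 - 505 = 144023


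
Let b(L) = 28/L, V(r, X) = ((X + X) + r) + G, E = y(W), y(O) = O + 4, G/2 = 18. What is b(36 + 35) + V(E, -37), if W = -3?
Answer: -2599/71 ≈ -36.606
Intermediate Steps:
G = 36 (G = 2*18 = 36)
y(O) = 4 + O
E = 1 (E = 4 - 3 = 1)
V(r, X) = 36 + r + 2*X (V(r, X) = ((X + X) + r) + 36 = (2*X + r) + 36 = (r + 2*X) + 36 = 36 + r + 2*X)
b(36 + 35) + V(E, -37) = 28/(36 + 35) + (36 + 1 + 2*(-37)) = 28/71 + (36 + 1 - 74) = 28*(1/71) - 37 = 28/71 - 37 = -2599/71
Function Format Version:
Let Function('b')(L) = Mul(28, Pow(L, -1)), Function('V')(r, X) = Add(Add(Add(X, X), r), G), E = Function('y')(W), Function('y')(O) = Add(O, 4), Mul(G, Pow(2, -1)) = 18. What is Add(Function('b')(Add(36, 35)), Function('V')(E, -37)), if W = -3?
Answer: Rational(-2599, 71) ≈ -36.606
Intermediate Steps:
G = 36 (G = Mul(2, 18) = 36)
Function('y')(O) = Add(4, O)
E = 1 (E = Add(4, -3) = 1)
Function('V')(r, X) = Add(36, r, Mul(2, X)) (Function('V')(r, X) = Add(Add(Add(X, X), r), 36) = Add(Add(Mul(2, X), r), 36) = Add(Add(r, Mul(2, X)), 36) = Add(36, r, Mul(2, X)))
Add(Function('b')(Add(36, 35)), Function('V')(E, -37)) = Add(Mul(28, Pow(Add(36, 35), -1)), Add(36, 1, Mul(2, -37))) = Add(Mul(28, Pow(71, -1)), Add(36, 1, -74)) = Add(Mul(28, Rational(1, 71)), -37) = Add(Rational(28, 71), -37) = Rational(-2599, 71)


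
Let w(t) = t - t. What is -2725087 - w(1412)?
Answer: -2725087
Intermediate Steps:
w(t) = 0
-2725087 - w(1412) = -2725087 - 1*0 = -2725087 + 0 = -2725087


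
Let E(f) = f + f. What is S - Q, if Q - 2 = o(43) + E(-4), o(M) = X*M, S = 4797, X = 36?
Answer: 3255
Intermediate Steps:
E(f) = 2*f
o(M) = 36*M
Q = 1542 (Q = 2 + (36*43 + 2*(-4)) = 2 + (1548 - 8) = 2 + 1540 = 1542)
S - Q = 4797 - 1*1542 = 4797 - 1542 = 3255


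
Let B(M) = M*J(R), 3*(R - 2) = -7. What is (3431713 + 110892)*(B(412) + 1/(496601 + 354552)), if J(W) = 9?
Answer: 11180728226721625/851153 ≈ 1.3136e+10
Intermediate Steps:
R = -⅓ (R = 2 + (⅓)*(-7) = 2 - 7/3 = -⅓ ≈ -0.33333)
B(M) = 9*M (B(M) = M*9 = 9*M)
(3431713 + 110892)*(B(412) + 1/(496601 + 354552)) = (3431713 + 110892)*(9*412 + 1/(496601 + 354552)) = 3542605*(3708 + 1/851153) = 3542605*(3156075325/851153) = 11180728226721625/851153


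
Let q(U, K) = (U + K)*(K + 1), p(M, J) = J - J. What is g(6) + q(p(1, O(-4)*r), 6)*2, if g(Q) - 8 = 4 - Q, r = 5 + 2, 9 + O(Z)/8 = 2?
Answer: 90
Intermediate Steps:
O(Z) = -56 (O(Z) = -72 + 8*2 = -72 + 16 = -56)
r = 7
g(Q) = 12 - Q (g(Q) = 8 + (4 - Q) = 12 - Q)
p(M, J) = 0
q(U, K) = (1 + K)*(K + U) (q(U, K) = (K + U)*(1 + K) = (1 + K)*(K + U))
g(6) + q(p(1, O(-4)*r), 6)*2 = (12 - 1*6) + (6 + 0 + 6² + 6*0)*2 = (12 - 6) + (6 + 0 + 36 + 0)*2 = 6 + 42*2 = 6 + 84 = 90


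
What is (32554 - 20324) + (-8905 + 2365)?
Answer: 5690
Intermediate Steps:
(32554 - 20324) + (-8905 + 2365) = 12230 - 6540 = 5690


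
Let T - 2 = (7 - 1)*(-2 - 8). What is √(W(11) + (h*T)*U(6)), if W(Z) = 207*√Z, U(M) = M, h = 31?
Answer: √(-10788 + 207*√11) ≈ 100.51*I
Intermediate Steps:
T = -58 (T = 2 + (7 - 1)*(-2 - 8) = 2 + 6*(-10) = 2 - 60 = -58)
√(W(11) + (h*T)*U(6)) = √(207*√11 + (31*(-58))*6) = √(207*√11 - 1798*6) = √(207*√11 - 10788) = √(-10788 + 207*√11)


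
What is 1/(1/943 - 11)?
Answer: -943/10372 ≈ -0.090918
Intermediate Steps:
1/(1/943 - 11) = 1/(-10372/943) = -943/10372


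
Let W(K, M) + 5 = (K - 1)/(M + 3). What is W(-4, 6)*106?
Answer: -5300/9 ≈ -588.89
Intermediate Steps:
W(K, M) = -5 + (-1 + K)/(3 + M) (W(K, M) = -5 + (K - 1)/(M + 3) = -5 + (-1 + K)/(3 + M))
W(-4, 6)*106 = ((-16 - 4 - 5*6)/(3 + 6))*106 = ((-16 - 4 - 30)/9)*106 = ((⅑)*(-50))*106 = -50/9*106 = -5300/9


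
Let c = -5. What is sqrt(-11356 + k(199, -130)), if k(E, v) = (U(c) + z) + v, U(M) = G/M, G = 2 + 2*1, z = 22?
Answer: 2*I*sqrt(71655)/5 ≈ 107.07*I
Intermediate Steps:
G = 4 (G = 2 + 2 = 4)
U(M) = 4/M
k(E, v) = 106/5 + v (k(E, v) = (4/(-5) + 22) + v = (4*(-1/5) + 22) + v = (-4/5 + 22) + v = 106/5 + v)
sqrt(-11356 + k(199, -130)) = sqrt(-11356 + (106/5 - 130)) = sqrt(-11356 - 544/5) = sqrt(-57324/5) = 2*I*sqrt(71655)/5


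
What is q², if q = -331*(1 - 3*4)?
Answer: 13256881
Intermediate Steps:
q = 3641 (q = -331*(1 - 12) = -(-3641) = -331*(-11) = 3641)
q² = 3641² = 13256881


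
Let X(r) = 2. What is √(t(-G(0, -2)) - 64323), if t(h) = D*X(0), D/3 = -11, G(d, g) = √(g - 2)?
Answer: 13*I*√381 ≈ 253.75*I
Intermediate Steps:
G(d, g) = √(-2 + g)
D = -33 (D = 3*(-11) = -33)
t(h) = -66 (t(h) = -33*2 = -66)
√(t(-G(0, -2)) - 64323) = √(-66 - 64323) = √(-64389) = 13*I*√381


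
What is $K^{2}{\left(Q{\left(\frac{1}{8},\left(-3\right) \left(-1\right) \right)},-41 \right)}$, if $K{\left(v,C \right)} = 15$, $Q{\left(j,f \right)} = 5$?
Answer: $225$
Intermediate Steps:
$K^{2}{\left(Q{\left(\frac{1}{8},\left(-3\right) \left(-1\right) \right)},-41 \right)} = 15^{2} = 225$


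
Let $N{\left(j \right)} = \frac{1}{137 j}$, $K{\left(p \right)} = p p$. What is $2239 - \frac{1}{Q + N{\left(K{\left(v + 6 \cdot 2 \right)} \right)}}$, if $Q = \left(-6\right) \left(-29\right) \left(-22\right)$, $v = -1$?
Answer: $\frac{142079691022}{63456755} \approx 2239.0$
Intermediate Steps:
$Q = -3828$ ($Q = 174 \left(-22\right) = -3828$)
$K{\left(p \right)} = p^{2}$
$N{\left(j \right)} = \frac{1}{137 j}$
$2239 - \frac{1}{Q + N{\left(K{\left(v + 6 \cdot 2 \right)} \right)}} = 2239 - \frac{1}{-3828 + \frac{1}{137 \left(-1 + 6 \cdot 2\right)^{2}}} = 2239 - \frac{1}{-3828 + \frac{1}{137 \left(-1 + 12\right)^{2}}} = 2239 - \frac{1}{-3828 + \frac{1}{137 \cdot 11^{2}}} = 2239 - \frac{1}{-3828 + \frac{1}{137 \cdot 121}} = 2239 - \frac{1}{-3828 + \frac{1}{137} \cdot \frac{1}{121}} = 2239 - \frac{1}{-3828 + \frac{1}{16577}} = 2239 - \frac{1}{- \frac{63456755}{16577}} = 2239 - - \frac{16577}{63456755} = 2239 + \frac{16577}{63456755} = \frac{142079691022}{63456755}$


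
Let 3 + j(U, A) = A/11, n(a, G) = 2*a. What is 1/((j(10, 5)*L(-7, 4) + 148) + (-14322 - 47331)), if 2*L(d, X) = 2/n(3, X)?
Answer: -33/2029679 ≈ -1.6259e-5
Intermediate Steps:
j(U, A) = -3 + A/11
L(d, X) = 1/6 (L(d, X) = (2/((2*3)))/2 = (2/6)/2 = (2*(1/6))/2 = (1/2)*(1/3) = 1/6)
1/((j(10, 5)*L(-7, 4) + 148) + (-14322 - 47331)) = 1/(((-3 + (1/11)*5)*(1/6) + 148) + (-14322 - 47331)) = 1/(((-3 + 5/11)*(1/6) + 148) - 61653) = 1/((-28/11*1/6 + 148) - 61653) = 1/((-14/33 + 148) - 61653) = 1/(4870/33 - 61653) = 1/(-2029679/33) = -33/2029679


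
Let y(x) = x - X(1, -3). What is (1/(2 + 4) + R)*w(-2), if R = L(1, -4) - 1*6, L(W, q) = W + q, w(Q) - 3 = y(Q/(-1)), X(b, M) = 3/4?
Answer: -901/24 ≈ -37.542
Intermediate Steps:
X(b, M) = ¾ (X(b, M) = 3*(¼) = ¾)
y(x) = -¾ + x (y(x) = x - 1*¾ = x - ¾ = -¾ + x)
w(Q) = 9/4 - Q (w(Q) = 3 + (-¾ + Q/(-1)) = 3 + (-¾ + Q*(-1)) = 3 + (-¾ - Q) = 9/4 - Q)
R = -9 (R = (1 - 4) - 1*6 = -3 - 6 = -9)
(1/(2 + 4) + R)*w(-2) = (1/(2 + 4) - 9)*(9/4 - 1*(-2)) = (1/6 - 9)*(9/4 + 2) = (⅙ - 9)*(17/4) = -53/6*17/4 = -901/24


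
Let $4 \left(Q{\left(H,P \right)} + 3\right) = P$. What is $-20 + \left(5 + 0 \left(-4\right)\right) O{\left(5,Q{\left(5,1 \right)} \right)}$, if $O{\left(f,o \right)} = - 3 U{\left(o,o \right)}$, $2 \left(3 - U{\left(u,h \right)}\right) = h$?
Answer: $- \frac{685}{8} \approx -85.625$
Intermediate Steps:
$Q{\left(H,P \right)} = -3 + \frac{P}{4}$
$U{\left(u,h \right)} = 3 - \frac{h}{2}$
$O{\left(f,o \right)} = -9 + \frac{3 o}{2}$ ($O{\left(f,o \right)} = - 3 \left(3 - \frac{o}{2}\right) = -9 + \frac{3 o}{2}$)
$-20 + \left(5 + 0 \left(-4\right)\right) O{\left(5,Q{\left(5,1 \right)} \right)} = -20 + \left(5 + 0 \left(-4\right)\right) \left(-9 + \frac{3 \left(-3 + \frac{1}{4} \cdot 1\right)}{2}\right) = -20 + \left(5 + 0\right) \left(-9 + \frac{3 \left(-3 + \frac{1}{4}\right)}{2}\right) = -20 + 5 \left(-9 + \frac{3}{2} \left(- \frac{11}{4}\right)\right) = -20 + 5 \left(-9 - \frac{33}{8}\right) = -20 + 5 \left(- \frac{105}{8}\right) = -20 - \frac{525}{8} = - \frac{685}{8}$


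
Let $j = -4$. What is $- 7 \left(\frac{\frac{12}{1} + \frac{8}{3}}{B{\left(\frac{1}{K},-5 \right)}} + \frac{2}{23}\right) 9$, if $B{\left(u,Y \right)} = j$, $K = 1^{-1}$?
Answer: $\frac{5187}{23} \approx 225.52$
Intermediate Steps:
$K = 1$
$B{\left(u,Y \right)} = -4$
$- 7 \left(\frac{\frac{12}{1} + \frac{8}{3}}{B{\left(\frac{1}{K},-5 \right)}} + \frac{2}{23}\right) 9 = - 7 \left(\frac{\frac{12}{1} + \frac{8}{3}}{-4} + \frac{2}{23}\right) 9 = - 7 \left(\left(12 \cdot 1 + 8 \cdot \frac{1}{3}\right) \left(- \frac{1}{4}\right) + 2 \cdot \frac{1}{23}\right) 9 = - 7 \left(\left(12 + \frac{8}{3}\right) \left(- \frac{1}{4}\right) + \frac{2}{23}\right) 9 = - 7 \left(\frac{44}{3} \left(- \frac{1}{4}\right) + \frac{2}{23}\right) 9 = - 7 \left(- \frac{11}{3} + \frac{2}{23}\right) 9 = \left(-7\right) \left(- \frac{247}{69}\right) 9 = \frac{1729}{69} \cdot 9 = \frac{5187}{23}$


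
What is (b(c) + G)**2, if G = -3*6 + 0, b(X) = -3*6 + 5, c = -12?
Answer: 961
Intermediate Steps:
b(X) = -13 (b(X) = -18 + 5 = -13)
G = -18 (G = -18 + 0 = -18)
(b(c) + G)**2 = (-13 - 18)**2 = (-31)**2 = 961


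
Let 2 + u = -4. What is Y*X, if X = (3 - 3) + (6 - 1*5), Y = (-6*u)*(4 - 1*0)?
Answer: 144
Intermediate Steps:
u = -6 (u = -2 - 4 = -6)
Y = 144 (Y = (-6*(-6))*(4 - 1*0) = 36*(4 + 0) = 36*4 = 144)
X = 1 (X = 0 + (6 - 5) = 0 + 1 = 1)
Y*X = 144*1 = 144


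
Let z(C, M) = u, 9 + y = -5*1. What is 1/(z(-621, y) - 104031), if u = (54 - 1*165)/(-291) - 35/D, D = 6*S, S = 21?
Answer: -1746/181637945 ≈ -9.6125e-6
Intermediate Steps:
y = -14 (y = -9 - 5*1 = -9 - 5 = -14)
D = 126 (D = 6*21 = 126)
u = 181/1746 (u = (54 - 1*165)/(-291) - 35/126 = (54 - 165)*(-1/291) - 35*1/126 = -111*(-1/291) - 5/18 = 37/97 - 5/18 = 181/1746 ≈ 0.10367)
z(C, M) = 181/1746
1/(z(-621, y) - 104031) = 1/(181/1746 - 104031) = 1/(-181637945/1746) = -1746/181637945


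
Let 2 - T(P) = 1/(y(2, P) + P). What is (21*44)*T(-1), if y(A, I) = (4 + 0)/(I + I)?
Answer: 2156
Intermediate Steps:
y(A, I) = 2/I (y(A, I) = 4/((2*I)) = 4*(1/(2*I)) = 2/I)
T(P) = 2 - 1/(P + 2/P) (T(P) = 2 - 1/(2/P + P) = 2 - 1/(P + 2/P))
(21*44)*T(-1) = (21*44)*((4 - (-1 + 2*(-1)))/(2 + (-1)²)) = 924*((4 - (-1 - 2))/(2 + 1)) = 924*((4 - 1*(-3))/3) = 924*((4 + 3)/3) = 924*((⅓)*7) = 924*(7/3) = 2156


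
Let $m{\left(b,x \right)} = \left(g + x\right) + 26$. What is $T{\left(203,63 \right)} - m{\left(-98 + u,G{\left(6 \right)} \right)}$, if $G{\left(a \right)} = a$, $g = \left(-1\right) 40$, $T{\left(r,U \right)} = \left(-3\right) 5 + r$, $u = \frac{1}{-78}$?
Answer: $196$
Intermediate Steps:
$u = - \frac{1}{78} \approx -0.012821$
$T{\left(r,U \right)} = -15 + r$
$g = -40$
$m{\left(b,x \right)} = -14 + x$ ($m{\left(b,x \right)} = \left(-40 + x\right) + 26 = -14 + x$)
$T{\left(203,63 \right)} - m{\left(-98 + u,G{\left(6 \right)} \right)} = \left(-15 + 203\right) - \left(-14 + 6\right) = 188 - -8 = 188 + 8 = 196$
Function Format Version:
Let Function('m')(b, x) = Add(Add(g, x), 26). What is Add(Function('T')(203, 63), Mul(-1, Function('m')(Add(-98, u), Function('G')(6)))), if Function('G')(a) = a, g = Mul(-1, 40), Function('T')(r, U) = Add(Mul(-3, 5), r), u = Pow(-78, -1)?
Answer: 196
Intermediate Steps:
u = Rational(-1, 78) ≈ -0.012821
Function('T')(r, U) = Add(-15, r)
g = -40
Function('m')(b, x) = Add(-14, x) (Function('m')(b, x) = Add(Add(-40, x), 26) = Add(-14, x))
Add(Function('T')(203, 63), Mul(-1, Function('m')(Add(-98, u), Function('G')(6)))) = Add(Add(-15, 203), Mul(-1, Add(-14, 6))) = Add(188, Mul(-1, -8)) = Add(188, 8) = 196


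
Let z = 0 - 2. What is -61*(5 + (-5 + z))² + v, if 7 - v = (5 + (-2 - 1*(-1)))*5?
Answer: -257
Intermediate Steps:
z = -2
v = -13 (v = 7 - (5 + (-2 - 1*(-1)))*5 = 7 - (5 + (-2 + 1))*5 = 7 - (5 - 1)*5 = 7 - 4*5 = 7 - 1*20 = 7 - 20 = -13)
-61*(5 + (-5 + z))² + v = -61*(5 + (-5 - 2))² - 13 = -61*(5 - 7)² - 13 = -61*(-2)² - 13 = -61*4 - 13 = -244 - 13 = -257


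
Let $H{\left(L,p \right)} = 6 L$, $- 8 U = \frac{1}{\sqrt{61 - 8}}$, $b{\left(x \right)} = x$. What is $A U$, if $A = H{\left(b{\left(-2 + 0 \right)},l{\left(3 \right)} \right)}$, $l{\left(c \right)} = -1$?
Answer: $\frac{3 \sqrt{53}}{106} \approx 0.20604$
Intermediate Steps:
$U = - \frac{\sqrt{53}}{424}$ ($U = - \frac{1}{8 \sqrt{61 - 8}} = - \frac{1}{8 \sqrt{53}} = - \frac{\frac{1}{53} \sqrt{53}}{8} = - \frac{\sqrt{53}}{424} \approx -0.01717$)
$A = -12$ ($A = 6 \left(-2 + 0\right) = 6 \left(-2\right) = -12$)
$A U = - 12 \left(- \frac{\sqrt{53}}{424}\right) = \frac{3 \sqrt{53}}{106}$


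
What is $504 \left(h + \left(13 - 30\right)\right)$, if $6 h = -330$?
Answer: $-36288$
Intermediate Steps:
$h = -55$ ($h = \frac{1}{6} \left(-330\right) = -55$)
$504 \left(h + \left(13 - 30\right)\right) = 504 \left(-55 + \left(13 - 30\right)\right) = 504 \left(-55 - 17\right) = 504 \left(-72\right) = -36288$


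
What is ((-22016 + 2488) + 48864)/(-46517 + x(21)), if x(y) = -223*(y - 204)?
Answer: -7334/1427 ≈ -5.1395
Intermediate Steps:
x(y) = 45492 - 223*y (x(y) = -223*(-204 + y) = 45492 - 223*y)
((-22016 + 2488) + 48864)/(-46517 + x(21)) = ((-22016 + 2488) + 48864)/(-46517 + (45492 - 223*21)) = (-19528 + 48864)/(-46517 + (45492 - 4683)) = 29336/(-46517 + 40809) = 29336/(-5708) = 29336*(-1/5708) = -7334/1427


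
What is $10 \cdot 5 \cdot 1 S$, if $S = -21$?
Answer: $-1050$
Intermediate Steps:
$10 \cdot 5 \cdot 1 S = 10 \cdot 5 \cdot 1 \left(-21\right) = 10 \cdot 5 \left(-21\right) = 50 \left(-21\right) = -1050$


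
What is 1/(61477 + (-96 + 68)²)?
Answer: 1/62261 ≈ 1.6061e-5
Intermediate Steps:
1/(61477 + (-96 + 68)²) = 1/(61477 + (-28)²) = 1/(61477 + 784) = 1/62261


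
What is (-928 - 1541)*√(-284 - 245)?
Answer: -56787*I ≈ -56787.0*I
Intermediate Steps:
(-928 - 1541)*√(-284 - 245) = -56787*I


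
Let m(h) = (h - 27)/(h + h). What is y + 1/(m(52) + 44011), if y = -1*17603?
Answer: -80571905803/4577169 ≈ -17603.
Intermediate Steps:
m(h) = (-27 + h)/(2*h) (m(h) = (-27 + h)/((2*h)) = (-27 + h)*(1/(2*h)) = (-27 + h)/(2*h))
y = -17603
y + 1/(m(52) + 44011) = -17603 + 1/((½)*(-27 + 52)/52 + 44011) = -17603 + 1/((½)*(1/52)*25 + 44011) = -17603 + 1/(25/104 + 44011) = -17603 + 1/(4577169/104) = -17603 + 104/4577169 = -80571905803/4577169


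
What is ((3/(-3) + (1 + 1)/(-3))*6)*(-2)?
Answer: 20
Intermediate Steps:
((3/(-3) + (1 + 1)/(-3))*6)*(-2) = ((3*(-1/3) + 2*(-1/3))*6)*(-2) = ((-1 - 2/3)*6)*(-2) = -5/3*6*(-2) = -10*(-2) = 20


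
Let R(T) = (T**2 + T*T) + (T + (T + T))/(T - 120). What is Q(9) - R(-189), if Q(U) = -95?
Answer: -7368500/103 ≈ -71539.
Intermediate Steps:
R(T) = 2*T**2 + 3*T/(-120 + T) (R(T) = (T**2 + T**2) + (T + 2*T)/(-120 + T) = 2*T**2 + (3*T)/(-120 + T) = 2*T**2 + 3*T/(-120 + T))
Q(9) - R(-189) = -95 - (-189)*(3 - 240*(-189) + 2*(-189)**2)/(-120 - 189) = -95 - (-189)*(3 + 45360 + 2*35721)/(-309) = -95 - (-189)*(-1)*(3 + 45360 + 71442)/309 = -95 - (-189)*(-1)*116805/309 = -95 - 1*7358715/103 = -95 - 7358715/103 = -7368500/103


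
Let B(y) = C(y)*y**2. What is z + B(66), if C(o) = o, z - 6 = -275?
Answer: 287227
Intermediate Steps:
z = -269 (z = 6 - 275 = -269)
B(y) = y**3 (B(y) = y*y**2 = y**3)
z + B(66) = -269 + 66**3 = -269 + 287496 = 287227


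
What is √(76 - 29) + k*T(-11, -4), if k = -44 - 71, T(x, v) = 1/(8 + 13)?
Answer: -115/21 + √47 ≈ 1.3795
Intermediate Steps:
T(x, v) = 1/21
k = -115
√(76 - 29) + k*T(-11, -4) = √(76 - 29) - 115*1/21 = √47 - 115/21 = -115/21 + √47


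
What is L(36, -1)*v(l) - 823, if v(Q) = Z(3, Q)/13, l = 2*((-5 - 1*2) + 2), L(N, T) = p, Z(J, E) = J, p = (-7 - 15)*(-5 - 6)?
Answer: -9973/13 ≈ -767.15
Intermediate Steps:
p = 242 (p = -22*(-11) = 242)
L(N, T) = 242
l = -10 (l = 2*((-5 - 2) + 2) = 2*(-7 + 2) = 2*(-5) = -10)
v(Q) = 3/13
L(36, -1)*v(l) - 823 = 242*(3/13) - 823 = 726/13 - 823 = -9973/13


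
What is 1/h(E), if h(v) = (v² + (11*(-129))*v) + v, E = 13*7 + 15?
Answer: -1/139072 ≈ -7.1905e-6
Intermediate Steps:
E = 106 (E = 91 + 15 = 106)
h(v) = v² - 1418*v (h(v) = (v² - 1419*v) + v = v² - 1418*v)
1/h(E) = 1/(106*(-1418 + 106)) = 1/(106*(-1312)) = 1/(-139072) = -1/139072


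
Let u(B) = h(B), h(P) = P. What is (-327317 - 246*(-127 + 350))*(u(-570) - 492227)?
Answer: 188334693475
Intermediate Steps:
u(B) = B
(-327317 - 246*(-127 + 350))*(u(-570) - 492227) = (-327317 - 246*(-127 + 350))*(-570 - 492227) = (-327317 - 246*223)*(-492797) = (-327317 - 54858)*(-492797) = -382175*(-492797) = 188334693475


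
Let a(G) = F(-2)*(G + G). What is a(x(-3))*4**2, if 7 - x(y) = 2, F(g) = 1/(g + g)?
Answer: -40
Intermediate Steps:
F(g) = 1/(2*g)
x(y) = 5 (x(y) = 7 - 1*2 = 7 - 2 = 5)
a(G) = -G/2 (a(G) = ((1/2)/(-2))*(G + G) = ((1/2)*(-1/2))*(2*G) = -G/2)
a(x(-3))*4**2 = -1/2*5*4**2 = -5/2*16 = -40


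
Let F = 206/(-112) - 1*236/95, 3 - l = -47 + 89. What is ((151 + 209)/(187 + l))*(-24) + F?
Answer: -12342237/196840 ≈ -62.702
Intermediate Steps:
l = -39 (l = 3 - (-47 + 89) = 3 - 1*42 = 3 - 42 = -39)
F = -23001/5320 (F = 206*(-1/112) - 236*1/95 = -103/56 - 236/95 = -23001/5320 ≈ -4.3235)
((151 + 209)/(187 + l))*(-24) + F = ((151 + 209)/(187 - 39))*(-24) - 23001/5320 = (360/148)*(-24) - 23001/5320 = (360*(1/148))*(-24) - 23001/5320 = (90/37)*(-24) - 23001/5320 = -2160/37 - 23001/5320 = -12342237/196840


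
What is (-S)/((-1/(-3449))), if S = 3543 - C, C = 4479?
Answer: 3228264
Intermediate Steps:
S = -936 (S = 3543 - 1*4479 = 3543 - 4479 = -936)
(-S)/((-1/(-3449))) = (-1*(-936))/((-1/(-3449))) = 936/((-1*(-1/3449))) = 936/(1/3449) = 936*3449 = 3228264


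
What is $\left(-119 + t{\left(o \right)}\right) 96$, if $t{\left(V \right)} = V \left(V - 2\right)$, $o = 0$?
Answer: $-11424$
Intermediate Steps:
$t{\left(V \right)} = V \left(-2 + V\right)$
$\left(-119 + t{\left(o \right)}\right) 96 = \left(-119 + 0 \left(-2 + 0\right)\right) 96 = \left(-119 + 0 \left(-2\right)\right) 96 = \left(-119 + 0\right) 96 = \left(-119\right) 96 = -11424$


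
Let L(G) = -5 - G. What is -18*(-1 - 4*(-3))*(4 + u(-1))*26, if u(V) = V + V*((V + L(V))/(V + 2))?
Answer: -41184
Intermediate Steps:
u(V) = V - 5*V/(2 + V) (u(V) = V + V*((V + (-5 - V))/(V + 2)) = V + V*(-5/(2 + V)) = V - 5*V/(2 + V))
-18*(-1 - 4*(-3))*(4 + u(-1))*26 = -18*(-1 - 4*(-3))*(4 - (-3 - 1)/(2 - 1))*26 = -18*(-1 + 12)*(4 - 1*(-4)/1)*26 = -198*(4 - 1*1*(-4))*26 = -198*(4 + 4)*26 = -198*8*26 = -18*88*26 = -1584*26 = -41184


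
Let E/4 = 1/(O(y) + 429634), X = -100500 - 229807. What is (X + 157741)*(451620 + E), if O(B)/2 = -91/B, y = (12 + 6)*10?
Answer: -3013481496425799240/38666969 ≈ -7.7934e+10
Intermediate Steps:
y = 180 (y = 18*10 = 180)
O(B) = -182/B (O(B) = 2*(-91/B) = -182/B)
X = -330307
E = 360/38666969 (E = 4/(-182/180 + 429634) = 4/(-182*1/180 + 429634) = 4/(-91/90 + 429634) = 4/(38666969/90) = 4*(90/38666969) = 360/38666969 ≈ 9.3103e-6)
(X + 157741)*(451620 + E) = (-330307 + 157741)*(451620 + 360/38666969) = -172566*17462776540140/38666969 = -3013481496425799240/38666969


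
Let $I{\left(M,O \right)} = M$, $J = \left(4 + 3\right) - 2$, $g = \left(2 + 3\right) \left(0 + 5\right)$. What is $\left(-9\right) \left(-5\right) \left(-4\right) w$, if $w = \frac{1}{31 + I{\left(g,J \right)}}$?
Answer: $- \frac{45}{14} \approx -3.2143$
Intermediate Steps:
$g = 25$ ($g = 5 \cdot 5 = 25$)
$J = 5$ ($J = 7 - 2 = 5$)
$w = \frac{1}{56}$ ($w = \frac{1}{31 + 25} = \frac{1}{56} \approx 0.017857$)
$\left(-9\right) \left(-5\right) \left(-4\right) w = \left(-9\right) \left(-5\right) \left(-4\right) \frac{1}{56} = 45 \left(-4\right) \frac{1}{56} = \left(-180\right) \frac{1}{56} = - \frac{45}{14}$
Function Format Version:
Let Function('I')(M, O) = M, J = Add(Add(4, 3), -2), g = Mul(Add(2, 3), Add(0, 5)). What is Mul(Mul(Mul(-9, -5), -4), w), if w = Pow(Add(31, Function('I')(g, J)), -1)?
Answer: Rational(-45, 14) ≈ -3.2143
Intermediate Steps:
g = 25 (g = Mul(5, 5) = 25)
J = 5 (J = Add(7, -2) = 5)
w = Rational(1, 56) (w = Pow(Add(31, 25), -1) = Pow(56, -1) = Rational(1, 56) ≈ 0.017857)
Mul(Mul(Mul(-9, -5), -4), w) = Mul(Mul(Mul(-9, -5), -4), Rational(1, 56)) = Mul(Mul(45, -4), Rational(1, 56)) = Mul(-180, Rational(1, 56)) = Rational(-45, 14)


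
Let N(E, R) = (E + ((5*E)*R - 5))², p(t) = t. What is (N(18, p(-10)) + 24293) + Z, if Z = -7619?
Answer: 803443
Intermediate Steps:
N(E, R) = (-5 + E + 5*E*R)² (N(E, R) = (E + (5*E*R - 5))² = (E + (-5 + 5*E*R))² = (-5 + E + 5*E*R)²)
(N(18, p(-10)) + 24293) + Z = ((-5 + 18 + 5*18*(-10))² + 24293) - 7619 = ((-5 + 18 - 900)² + 24293) - 7619 = ((-887)² + 24293) - 7619 = (786769 + 24293) - 7619 = 811062 - 7619 = 803443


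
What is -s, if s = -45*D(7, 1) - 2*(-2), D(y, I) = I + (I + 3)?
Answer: 221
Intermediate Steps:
D(y, I) = 3 + 2*I (D(y, I) = I + (3 + I) = 3 + 2*I)
s = -221 (s = -45*(3 + 2*1) - 2*(-2) = -45*(3 + 2) + 4 = -45*5 + 4 = -225 + 4 = -221)
-s = -1*(-221) = 221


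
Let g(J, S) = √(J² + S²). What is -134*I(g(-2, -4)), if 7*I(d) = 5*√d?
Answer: -670*√2*5^(¼)/7 ≈ -202.41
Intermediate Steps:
I(d) = 5*√d/7 (I(d) = (5*√d)/7 = 5*√d/7)
-134*I(g(-2, -4)) = -670*√(√((-2)² + (-4)²))/7 = -670*√(√(4 + 16))/7 = -670*√(√20)/7 = -670*√(2*√5)/7 = -670*√2*5^(¼)/7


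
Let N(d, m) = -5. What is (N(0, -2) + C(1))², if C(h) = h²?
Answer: 16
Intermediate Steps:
(N(0, -2) + C(1))² = (-5 + 1²)² = (-5 + 1)² = (-4)² = 16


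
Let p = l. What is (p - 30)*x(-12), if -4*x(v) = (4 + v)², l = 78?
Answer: -768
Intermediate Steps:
x(v) = -(4 + v)²/4
p = 78
(p - 30)*x(-12) = (78 - 30)*(-(4 - 12)²/4) = 48*(-¼*(-8)²) = 48*(-¼*64) = 48*(-16) = -768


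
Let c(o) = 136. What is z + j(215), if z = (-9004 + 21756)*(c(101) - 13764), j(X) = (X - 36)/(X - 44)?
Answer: -29717107597/171 ≈ -1.7378e+8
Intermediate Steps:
j(X) = (-36 + X)/(-44 + X)
z = -173784256 (z = (-9004 + 21756)*(136 - 13764) = 12752*(-13628) = -173784256)
z + j(215) = -173784256 + (-36 + 215)/(-44 + 215) = -173784256 + 179/171 = -29717107597/171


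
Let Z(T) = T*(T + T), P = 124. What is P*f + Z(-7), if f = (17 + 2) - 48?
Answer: -3498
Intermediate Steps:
f = -29 (f = 19 - 48 = -29)
Z(T) = 2*T**2 (Z(T) = T*(2*T) = 2*T**2)
P*f + Z(-7) = 124*(-29) + 2*(-7)**2 = -3596 + 2*49 = -3596 + 98 = -3498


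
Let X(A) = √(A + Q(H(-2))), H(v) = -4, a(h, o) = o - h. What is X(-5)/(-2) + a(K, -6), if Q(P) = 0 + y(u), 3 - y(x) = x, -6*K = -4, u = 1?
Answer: -20/3 - I*√3/2 ≈ -6.6667 - 0.86602*I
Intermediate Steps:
K = ⅔ (K = -⅙*(-4) = ⅔ ≈ 0.66667)
y(x) = 3 - x
Q(P) = 2 (Q(P) = 0 + (3 - 1*1) = 0 + (3 - 1) = 0 + 2 = 2)
X(A) = √(2 + A) (X(A) = √(A + 2) = √(2 + A))
X(-5)/(-2) + a(K, -6) = √(2 - 5)/(-2) + (-6 - 1*⅔) = -I*√3/2 + (-6 - ⅔) = -I*√3/2 - 20/3 = -20/3 - I*√3/2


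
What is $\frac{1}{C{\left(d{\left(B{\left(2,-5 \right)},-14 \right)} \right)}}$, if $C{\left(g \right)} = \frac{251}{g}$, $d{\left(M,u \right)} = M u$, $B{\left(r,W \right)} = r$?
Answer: $- \frac{28}{251} \approx -0.11155$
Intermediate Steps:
$\frac{1}{C{\left(d{\left(B{\left(2,-5 \right)},-14 \right)} \right)}} = \frac{1}{251 \frac{1}{2 \left(-14\right)}} = \frac{1}{251 \frac{1}{-28}} = \frac{1}{251 \left(- \frac{1}{28}\right)} = \frac{1}{- \frac{251}{28}} = - \frac{28}{251}$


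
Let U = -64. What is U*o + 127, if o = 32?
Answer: -1921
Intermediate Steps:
U*o + 127 = -64*32 + 127 = -2048 + 127 = -1921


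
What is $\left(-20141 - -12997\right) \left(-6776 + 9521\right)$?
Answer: $-19610280$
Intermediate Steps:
$\left(-20141 - -12997\right) \left(-6776 + 9521\right) = \left(-20141 + \left(-1240 + 14237\right)\right) 2745 = \left(-20141 + 12997\right) 2745 = \left(-7144\right) 2745 = -19610280$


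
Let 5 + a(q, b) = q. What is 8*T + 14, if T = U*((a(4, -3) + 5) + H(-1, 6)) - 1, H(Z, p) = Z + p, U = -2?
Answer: -138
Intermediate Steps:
a(q, b) = -5 + q
T = -19 (T = -2*(((-5 + 4) + 5) + (-1 + 6)) - 1 = -2*((-1 + 5) + 5) - 1 = -2*(4 + 5) - 1 = -2*9 - 1 = -18 - 1 = -19)
8*T + 14 = 8*(-19) + 14 = -152 + 14 = -138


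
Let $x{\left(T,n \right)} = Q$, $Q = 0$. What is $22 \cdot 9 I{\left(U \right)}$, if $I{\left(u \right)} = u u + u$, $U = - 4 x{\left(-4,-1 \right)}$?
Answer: $0$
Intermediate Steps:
$x{\left(T,n \right)} = 0$
$U = 0$ ($U = \left(-4\right) 0 = 0$)
$I{\left(u \right)} = u + u^{2}$ ($I{\left(u \right)} = u^{2} + u = u + u^{2}$)
$22 \cdot 9 I{\left(U \right)} = 22 \cdot 9 \cdot 0 \left(1 + 0\right) = 198 \cdot 0 \cdot 1 = 198 \cdot 0 = 0$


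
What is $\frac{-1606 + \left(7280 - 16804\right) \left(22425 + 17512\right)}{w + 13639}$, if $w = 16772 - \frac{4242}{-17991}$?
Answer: $- \frac{16649842914}{1331213} \approx -12507.0$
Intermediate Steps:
$w = \frac{100583098}{5997}$ ($w = 16772 - 4242 \left(- \frac{1}{17991}\right) = 16772 - - \frac{1414}{5997} = 16772 + \frac{1414}{5997} = \frac{100583098}{5997} \approx 16772.0$)
$\frac{-1606 + \left(7280 - 16804\right) \left(22425 + 17512\right)}{w + 13639} = \frac{-1606 + \left(7280 - 16804\right) \left(22425 + 17512\right)}{\frac{100583098}{5997} + 13639} = \frac{-1606 - 380359988}{\frac{182376181}{5997}} = \left(-1606 - 380359988\right) \frac{5997}{182376181} = \left(-380361594\right) \frac{5997}{182376181} = - \frac{16649842914}{1331213}$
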